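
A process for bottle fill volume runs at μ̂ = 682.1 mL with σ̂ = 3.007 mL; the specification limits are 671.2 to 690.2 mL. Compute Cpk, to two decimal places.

Cpu = (USL − μ̂) / (3σ̂) = (690.2 − 682.1) / (3 × 3.007) = 0.8979; Cpl = (μ̂ − LSL) / (3σ̂) = (682.1 − 671.2) / (3 × 3.007) = 1.2083; Cpk = min(Cpu, Cpl) = 0.8979

0.90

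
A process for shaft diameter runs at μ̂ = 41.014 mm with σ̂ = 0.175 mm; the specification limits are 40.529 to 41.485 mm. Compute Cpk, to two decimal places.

0.90

Cpu = (USL − μ̂) / (3σ̂) = (41.485 − 41.014) / (3 × 0.175) = 0.8971; Cpl = (μ̂ − LSL) / (3σ̂) = (41.014 − 40.529) / (3 × 0.175) = 0.9238; Cpk = min(Cpu, Cpl) = 0.8971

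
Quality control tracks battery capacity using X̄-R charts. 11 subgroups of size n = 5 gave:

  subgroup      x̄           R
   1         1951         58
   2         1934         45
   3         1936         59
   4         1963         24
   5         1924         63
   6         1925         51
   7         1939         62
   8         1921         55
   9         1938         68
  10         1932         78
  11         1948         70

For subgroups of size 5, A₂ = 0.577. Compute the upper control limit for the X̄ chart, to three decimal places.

1970.567

X̄̄ = (1951 + 1934 + 1936 + 1963 + 1924 + 1925 + 1939 + 1921 + 1938 + 1932 + 1948) / 11 = 21311.0000 / 11 = 1937.3636
R̄ = (58 + 45 + 59 + 24 + 63 + 51 + 62 + 55 + 68 + 78 + 70) / 11 = 633.0000 / 11 = 57.5455
UCL = X̄̄ + A₂·R̄ = 1937.3636 + 0.577 × 57.5455 = 1970.5674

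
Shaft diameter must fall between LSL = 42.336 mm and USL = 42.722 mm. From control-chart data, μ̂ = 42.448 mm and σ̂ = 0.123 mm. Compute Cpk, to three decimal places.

0.304

Cpu = (USL − μ̂) / (3σ̂) = (42.722 − 42.448) / (3 × 0.123) = 0.7425; Cpl = (μ̂ − LSL) / (3σ̂) = (42.448 − 42.336) / (3 × 0.123) = 0.3035; Cpk = min(Cpu, Cpl) = 0.3035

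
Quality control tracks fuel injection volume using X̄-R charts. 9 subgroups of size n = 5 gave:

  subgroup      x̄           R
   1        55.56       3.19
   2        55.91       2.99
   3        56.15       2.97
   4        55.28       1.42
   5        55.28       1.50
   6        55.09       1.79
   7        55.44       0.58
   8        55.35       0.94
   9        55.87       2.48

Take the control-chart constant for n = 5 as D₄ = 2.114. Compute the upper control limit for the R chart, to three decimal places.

R̄ = (3.19 + 2.99 + 2.97 + 1.42 + 1.50 + 1.79 + 0.58 + 0.94 + 2.48) / 9 = 17.8600 / 9 = 1.9844
UCL_R = D₄·R̄ = 2.114 × 1.9844 = 4.1951

4.195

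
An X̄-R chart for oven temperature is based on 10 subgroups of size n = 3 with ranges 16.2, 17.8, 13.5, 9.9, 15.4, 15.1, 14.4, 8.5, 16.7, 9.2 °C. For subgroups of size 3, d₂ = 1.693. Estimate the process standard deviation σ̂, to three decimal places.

R̄ = (16.2 + 17.8 + 13.5 + 9.9 + 15.4 + 15.1 + 14.4 + 8.5 + 16.7 + 9.2) / 10 = 13.6700
σ̂ = R̄ / d₂ = 13.6700 / 1.693 = 8.0744

8.074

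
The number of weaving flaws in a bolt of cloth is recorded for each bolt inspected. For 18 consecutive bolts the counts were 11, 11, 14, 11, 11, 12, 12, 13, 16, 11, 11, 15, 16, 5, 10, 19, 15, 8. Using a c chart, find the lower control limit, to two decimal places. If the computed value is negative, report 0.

1.77

c̄ = (11 + 11 + 14 + 11 + 11 + 12 + 12 + 13 + 16 + 11 + 11 + 15 + 16 + 5 + 10 + 19 + 15 + 8) / 18 = 221 / 18 = 12.2778
LCL = c̄ − 3√c̄ = 12.2778 − 3 × 3.5040 = 1.7659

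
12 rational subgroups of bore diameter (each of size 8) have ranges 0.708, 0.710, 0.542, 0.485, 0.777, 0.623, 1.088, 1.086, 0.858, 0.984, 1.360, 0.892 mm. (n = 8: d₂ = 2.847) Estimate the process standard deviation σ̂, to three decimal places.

R̄ = (0.708 + 0.710 + 0.542 + 0.485 + 0.777 + 0.623 + 1.088 + 1.086 + 0.858 + 0.984 + 1.360 + 0.892) / 12 = 0.8427
σ̂ = R̄ / d₂ = 0.8427 / 2.847 = 0.2960

0.296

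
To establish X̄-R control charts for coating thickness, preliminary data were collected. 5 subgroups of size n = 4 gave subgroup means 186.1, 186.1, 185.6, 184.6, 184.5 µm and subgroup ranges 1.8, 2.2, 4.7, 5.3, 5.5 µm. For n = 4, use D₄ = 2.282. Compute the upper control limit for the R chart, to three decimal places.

8.900

R̄ = (1.8 + 2.2 + 4.7 + 5.3 + 5.5) / 5 = 19.5000 / 5 = 3.9000
UCL_R = D₄·R̄ = 2.282 × 3.9000 = 8.8998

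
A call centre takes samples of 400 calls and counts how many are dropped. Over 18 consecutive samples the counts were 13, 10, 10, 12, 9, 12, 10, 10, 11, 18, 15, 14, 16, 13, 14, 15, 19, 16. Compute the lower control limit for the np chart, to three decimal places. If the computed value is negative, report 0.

2.462

p̄ = Σdᵢ / (k·n) = 237 / (18 × 400) = 0.03292
LCL = np̄ − 3·√(np̄(1−p̄)) = 13.1667 − 3 × 3.5684 = 2.4616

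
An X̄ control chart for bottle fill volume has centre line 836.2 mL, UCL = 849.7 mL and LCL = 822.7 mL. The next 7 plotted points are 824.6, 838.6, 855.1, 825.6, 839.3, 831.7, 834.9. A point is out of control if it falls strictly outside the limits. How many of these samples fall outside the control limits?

Compare each point to [822.7, 849.7]: sample 3 = 855.1 > UCL.

1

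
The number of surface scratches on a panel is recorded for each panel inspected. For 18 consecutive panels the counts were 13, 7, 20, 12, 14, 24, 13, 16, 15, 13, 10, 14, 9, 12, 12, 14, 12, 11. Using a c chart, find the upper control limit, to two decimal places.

24.37

c̄ = (13 + 7 + 20 + 12 + 14 + 24 + 13 + 16 + 15 + 13 + 10 + 14 + 9 + 12 + 12 + 14 + 12 + 11) / 18 = 241 / 18 = 13.3889
UCL = c̄ + 3√c̄ = 13.3889 + 3 × √13.3889 = 13.3889 + 3 × 3.6591 = 24.3661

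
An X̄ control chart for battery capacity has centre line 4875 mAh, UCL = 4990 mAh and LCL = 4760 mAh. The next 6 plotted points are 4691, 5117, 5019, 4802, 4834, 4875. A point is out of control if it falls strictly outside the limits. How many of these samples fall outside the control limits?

Compare each point to [4760, 4990]: sample 1 = 4691 < LCL; sample 2 = 5117 > UCL; sample 3 = 5019 > UCL.

3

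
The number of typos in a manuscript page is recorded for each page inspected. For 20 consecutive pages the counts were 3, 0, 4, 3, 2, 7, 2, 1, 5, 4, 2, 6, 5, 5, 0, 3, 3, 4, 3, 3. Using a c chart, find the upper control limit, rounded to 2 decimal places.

c̄ = (3 + 0 + 4 + 3 + 2 + 7 + 2 + 1 + 5 + 4 + 2 + 6 + 5 + 5 + 0 + 3 + 3 + 4 + 3 + 3) / 20 = 65 / 20 = 3.2500
UCL = c̄ + 3√c̄ = 3.2500 + 3 × √3.2500 = 3.2500 + 3 × 1.8028 = 8.6583

8.66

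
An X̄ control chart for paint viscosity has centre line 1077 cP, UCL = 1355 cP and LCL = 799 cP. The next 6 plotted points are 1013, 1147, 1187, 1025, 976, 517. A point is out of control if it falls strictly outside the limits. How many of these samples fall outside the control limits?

Compare each point to [799, 1355]: sample 6 = 517 < LCL.

1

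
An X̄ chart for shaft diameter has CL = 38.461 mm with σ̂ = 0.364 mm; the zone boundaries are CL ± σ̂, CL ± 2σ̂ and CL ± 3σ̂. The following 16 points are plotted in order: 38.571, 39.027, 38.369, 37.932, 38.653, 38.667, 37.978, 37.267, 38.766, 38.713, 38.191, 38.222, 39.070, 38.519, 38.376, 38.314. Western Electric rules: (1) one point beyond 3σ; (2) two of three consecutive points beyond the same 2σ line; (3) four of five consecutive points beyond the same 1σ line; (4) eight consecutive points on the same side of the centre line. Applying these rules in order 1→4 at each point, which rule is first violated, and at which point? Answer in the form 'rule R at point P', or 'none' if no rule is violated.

Zone of each point (C = within 1σ̂, B = 1σ̂–2σ̂, A = 2σ̂–3σ̂, * = beyond 3σ̂; sign = side of CL): 1:+C, 2:+B, 3:-C, 4:-B, 5:+C, 6:+C, 7:-B, 8:-*, 9:+C, 10:+C, 11:-C, 12:-C, 13:+B, 14:+C, 15:-C, 16:-C
Rule 1 (one point beyond the 3σ limits) is satisfied at point 8.

rule 1 at point 8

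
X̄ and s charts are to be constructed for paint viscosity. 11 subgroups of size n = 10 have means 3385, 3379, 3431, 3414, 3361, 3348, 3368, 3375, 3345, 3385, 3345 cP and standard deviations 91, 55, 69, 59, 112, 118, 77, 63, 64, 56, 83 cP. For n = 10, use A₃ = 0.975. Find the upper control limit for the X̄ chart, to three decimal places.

X̄̄ = (3385 + 3379 + 3431 + 3414 + 3361 + 3348 + 3368 + 3375 + 3345 + 3385 + 3345) / 11 = 3376.0000
s̄ = (91 + 55 + 69 + 59 + 112 + 118 + 77 + 63 + 64 + 56 + 83) / 11 = 77.0000
UCL = X̄̄ + A₃·s̄ = 3376.0000 + 0.975 × 77.0000 = 3451.0750

3451.075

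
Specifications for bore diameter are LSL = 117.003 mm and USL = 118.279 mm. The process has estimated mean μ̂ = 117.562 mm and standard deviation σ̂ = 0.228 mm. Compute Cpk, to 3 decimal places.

0.817

Cpu = (USL − μ̂) / (3σ̂) = (118.279 − 117.562) / (3 × 0.228) = 1.0482; Cpl = (μ̂ − LSL) / (3σ̂) = (117.562 − 117.003) / (3 × 0.228) = 0.8173; Cpk = min(Cpu, Cpl) = 0.8173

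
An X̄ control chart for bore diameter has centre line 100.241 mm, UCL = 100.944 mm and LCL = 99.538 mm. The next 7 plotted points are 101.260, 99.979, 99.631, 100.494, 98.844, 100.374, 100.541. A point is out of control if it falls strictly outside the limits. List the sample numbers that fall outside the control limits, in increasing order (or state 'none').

1, 5

Compare each point to [99.538, 100.944]: sample 1 = 101.260 > UCL; sample 5 = 98.844 < LCL.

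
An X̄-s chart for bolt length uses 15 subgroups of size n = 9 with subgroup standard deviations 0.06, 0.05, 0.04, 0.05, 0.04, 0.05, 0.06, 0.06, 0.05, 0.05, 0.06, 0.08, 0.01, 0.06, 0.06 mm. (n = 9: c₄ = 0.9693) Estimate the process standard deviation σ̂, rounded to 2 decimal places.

0.05

s̄ = (0.06 + 0.05 + 0.04 + 0.05 + 0.04 + 0.05 + 0.06 + 0.06 + 0.05 + 0.05 + 0.06 + 0.08 + 0.01 + 0.06 + 0.06) / 15 = 0.0520
σ̂ = s̄ / c₄ = 0.0520 / 0.9693 = 0.0536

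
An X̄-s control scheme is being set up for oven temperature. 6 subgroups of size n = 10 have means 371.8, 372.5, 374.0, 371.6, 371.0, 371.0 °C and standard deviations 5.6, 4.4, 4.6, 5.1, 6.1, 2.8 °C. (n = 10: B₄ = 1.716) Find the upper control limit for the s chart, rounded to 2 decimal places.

8.18

s̄ = (5.6 + 4.4 + 4.6 + 5.1 + 6.1 + 2.8) / 6 = 4.7667
UCL_s = B₄·s̄ = 1.716 × 4.7667 = 8.1796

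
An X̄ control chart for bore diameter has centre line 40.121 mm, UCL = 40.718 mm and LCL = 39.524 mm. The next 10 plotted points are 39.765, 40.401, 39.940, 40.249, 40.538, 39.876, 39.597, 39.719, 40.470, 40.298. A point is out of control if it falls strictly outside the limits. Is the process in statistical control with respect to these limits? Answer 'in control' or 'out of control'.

All 10 points lie within [39.524, 40.718].

in control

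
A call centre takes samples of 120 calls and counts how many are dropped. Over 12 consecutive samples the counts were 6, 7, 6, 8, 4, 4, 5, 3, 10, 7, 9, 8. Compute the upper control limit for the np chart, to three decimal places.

p̄ = Σdᵢ / (k·n) = 77 / (12 × 120) = 0.05347
UCL = np̄ + 3·√(np̄(1−p̄)) = 6.4167 + 3 × √(6.4167×0.94653) = 6.4167 + 3 × 2.4645 = 13.8100

13.810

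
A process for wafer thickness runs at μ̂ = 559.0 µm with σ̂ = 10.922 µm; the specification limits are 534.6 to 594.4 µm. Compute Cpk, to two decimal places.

Cpu = (USL − μ̂) / (3σ̂) = (594.4 − 559.0) / (3 × 10.922) = 1.0804; Cpl = (μ̂ − LSL) / (3σ̂) = (559.0 − 534.6) / (3 × 10.922) = 0.7447; Cpk = min(Cpu, Cpl) = 0.7447

0.74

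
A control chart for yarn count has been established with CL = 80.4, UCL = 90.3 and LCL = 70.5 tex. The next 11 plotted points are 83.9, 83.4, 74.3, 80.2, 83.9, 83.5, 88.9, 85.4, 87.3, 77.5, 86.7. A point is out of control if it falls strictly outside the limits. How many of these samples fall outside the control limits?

0

All 11 points lie within [70.5, 90.3].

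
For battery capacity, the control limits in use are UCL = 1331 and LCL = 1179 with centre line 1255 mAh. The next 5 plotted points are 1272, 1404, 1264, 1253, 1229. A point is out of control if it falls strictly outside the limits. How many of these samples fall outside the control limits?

Compare each point to [1179, 1331]: sample 2 = 1404 > UCL.

1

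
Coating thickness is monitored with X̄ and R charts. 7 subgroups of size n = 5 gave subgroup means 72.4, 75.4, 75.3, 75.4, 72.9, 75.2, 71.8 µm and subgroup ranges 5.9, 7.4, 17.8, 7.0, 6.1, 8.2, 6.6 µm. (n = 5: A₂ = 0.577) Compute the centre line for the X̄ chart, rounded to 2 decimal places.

X̄̄ = (72.4 + 75.4 + 75.3 + 75.4 + 72.9 + 75.2 + 71.8) / 7 = 518.4000 / 7 = 74.0571
CL = X̄̄ = 74.0571

74.06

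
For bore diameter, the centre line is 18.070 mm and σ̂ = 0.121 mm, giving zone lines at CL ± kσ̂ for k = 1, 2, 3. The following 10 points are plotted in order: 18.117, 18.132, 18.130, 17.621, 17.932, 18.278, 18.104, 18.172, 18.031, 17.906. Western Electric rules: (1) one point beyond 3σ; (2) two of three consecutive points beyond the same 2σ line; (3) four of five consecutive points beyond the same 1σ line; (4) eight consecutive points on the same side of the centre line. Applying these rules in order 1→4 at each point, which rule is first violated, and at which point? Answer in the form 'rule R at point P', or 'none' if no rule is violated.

rule 1 at point 4

Zone of each point (C = within 1σ̂, B = 1σ̂–2σ̂, A = 2σ̂–3σ̂, * = beyond 3σ̂; sign = side of CL): 1:+C, 2:+C, 3:+C, 4:-*, 5:-B, 6:+B, 7:+C, 8:+C, 9:-C, 10:-B
Rule 1 (one point beyond the 3σ limits) is satisfied at point 4.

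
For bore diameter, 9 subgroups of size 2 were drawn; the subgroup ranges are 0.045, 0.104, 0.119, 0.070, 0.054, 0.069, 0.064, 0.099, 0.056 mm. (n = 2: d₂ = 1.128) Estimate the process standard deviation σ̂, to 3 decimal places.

0.067

R̄ = (0.045 + 0.104 + 0.119 + 0.070 + 0.054 + 0.069 + 0.064 + 0.099 + 0.056) / 9 = 0.0756
σ̂ = R̄ / d₂ = 0.0756 / 1.128 = 0.0670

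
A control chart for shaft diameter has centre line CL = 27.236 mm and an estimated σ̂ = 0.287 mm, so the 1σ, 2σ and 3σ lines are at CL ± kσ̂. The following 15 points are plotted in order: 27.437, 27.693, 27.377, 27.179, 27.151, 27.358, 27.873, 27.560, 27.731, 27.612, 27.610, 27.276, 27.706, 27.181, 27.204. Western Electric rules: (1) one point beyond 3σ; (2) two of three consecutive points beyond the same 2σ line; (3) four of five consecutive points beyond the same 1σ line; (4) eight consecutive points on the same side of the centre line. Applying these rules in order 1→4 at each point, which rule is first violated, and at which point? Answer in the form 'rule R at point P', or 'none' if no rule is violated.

Zone of each point (C = within 1σ̂, B = 1σ̂–2σ̂, A = 2σ̂–3σ̂, * = beyond 3σ̂; sign = side of CL): 1:+C, 2:+B, 3:+C, 4:-C, 5:-C, 6:+C, 7:+A, 8:+B, 9:+B, 10:+B, 11:+B, 12:+C, 13:+B, 14:-C, 15:-C
Rule 3 (four of five consecutive points beyond the same 1σ limit) is satisfied at point 10.

rule 3 at point 10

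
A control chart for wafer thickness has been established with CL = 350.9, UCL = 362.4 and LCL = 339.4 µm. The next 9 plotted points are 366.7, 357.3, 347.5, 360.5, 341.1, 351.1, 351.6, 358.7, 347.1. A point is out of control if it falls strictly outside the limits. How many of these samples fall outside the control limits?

1

Compare each point to [339.4, 362.4]: sample 1 = 366.7 > UCL.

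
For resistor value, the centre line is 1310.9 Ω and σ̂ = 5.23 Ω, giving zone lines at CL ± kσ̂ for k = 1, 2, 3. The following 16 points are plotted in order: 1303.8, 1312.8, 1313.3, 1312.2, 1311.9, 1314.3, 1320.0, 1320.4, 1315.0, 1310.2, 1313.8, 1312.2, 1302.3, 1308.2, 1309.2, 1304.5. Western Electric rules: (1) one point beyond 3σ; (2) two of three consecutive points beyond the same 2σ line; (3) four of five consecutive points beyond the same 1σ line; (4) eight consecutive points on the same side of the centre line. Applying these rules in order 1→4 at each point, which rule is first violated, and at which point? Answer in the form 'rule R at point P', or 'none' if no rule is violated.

Zone of each point (C = within 1σ̂, B = 1σ̂–2σ̂, A = 2σ̂–3σ̂, * = beyond 3σ̂; sign = side of CL): 1:-B, 2:+C, 3:+C, 4:+C, 5:+C, 6:+C, 7:+B, 8:+B, 9:+C, 10:-C, 11:+C, 12:+C, 13:-B, 14:-C, 15:-C, 16:-B
Rule 4 (eight consecutive points on the same side of the centre line) is satisfied at point 9.

rule 4 at point 9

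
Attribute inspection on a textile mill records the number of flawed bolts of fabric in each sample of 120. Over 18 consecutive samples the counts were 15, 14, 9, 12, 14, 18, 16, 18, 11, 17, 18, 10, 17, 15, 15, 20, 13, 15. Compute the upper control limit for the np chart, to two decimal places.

25.65

p̄ = Σdᵢ / (k·n) = 267 / (18 × 120) = 0.12361
UCL = np̄ + 3·√(np̄(1−p̄)) = 14.8333 + 3 × √(14.8333×0.87639) = 14.8333 + 3 × 3.6055 = 25.6499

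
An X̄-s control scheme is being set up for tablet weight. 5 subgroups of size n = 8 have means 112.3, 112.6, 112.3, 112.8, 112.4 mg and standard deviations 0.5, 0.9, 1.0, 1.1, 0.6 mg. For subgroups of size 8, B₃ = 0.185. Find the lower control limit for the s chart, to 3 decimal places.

0.152

s̄ = (0.5 + 0.9 + 1.0 + 1.1 + 0.6) / 5 = 0.8200
LCL_s = B₃·s̄ = 0.185 × 0.8200 = 0.1517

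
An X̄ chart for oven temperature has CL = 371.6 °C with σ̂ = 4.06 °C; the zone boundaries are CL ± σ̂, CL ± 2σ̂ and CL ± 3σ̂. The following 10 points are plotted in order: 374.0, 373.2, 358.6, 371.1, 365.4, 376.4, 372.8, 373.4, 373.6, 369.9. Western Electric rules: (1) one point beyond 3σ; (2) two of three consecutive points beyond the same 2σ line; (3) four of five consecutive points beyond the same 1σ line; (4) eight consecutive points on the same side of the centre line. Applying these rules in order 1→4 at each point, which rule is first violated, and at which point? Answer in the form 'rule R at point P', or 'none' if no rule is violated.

rule 1 at point 3

Zone of each point (C = within 1σ̂, B = 1σ̂–2σ̂, A = 2σ̂–3σ̂, * = beyond 3σ̂; sign = side of CL): 1:+C, 2:+C, 3:-*, 4:-C, 5:-B, 6:+B, 7:+C, 8:+C, 9:+C, 10:-C
Rule 1 (one point beyond the 3σ limits) is satisfied at point 3.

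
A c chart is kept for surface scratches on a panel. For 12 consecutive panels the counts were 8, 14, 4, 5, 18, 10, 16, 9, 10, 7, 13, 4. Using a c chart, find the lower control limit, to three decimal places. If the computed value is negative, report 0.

c̄ = (8 + 14 + 4 + 5 + 18 + 10 + 16 + 9 + 10 + 7 + 13 + 4) / 12 = 118 / 12 = 9.8333
LCL = c̄ − 3√c̄ = 9.8333 − 3 × 3.1358 = 0.4259

0.426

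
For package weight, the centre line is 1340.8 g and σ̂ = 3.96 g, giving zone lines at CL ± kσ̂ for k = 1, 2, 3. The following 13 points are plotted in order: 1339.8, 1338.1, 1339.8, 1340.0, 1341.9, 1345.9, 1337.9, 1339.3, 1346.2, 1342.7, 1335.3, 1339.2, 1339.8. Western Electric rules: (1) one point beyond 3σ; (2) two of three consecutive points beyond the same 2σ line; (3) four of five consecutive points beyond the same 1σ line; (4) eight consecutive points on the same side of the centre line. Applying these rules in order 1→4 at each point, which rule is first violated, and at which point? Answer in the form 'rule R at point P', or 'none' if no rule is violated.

Zone of each point (C = within 1σ̂, B = 1σ̂–2σ̂, A = 2σ̂–3σ̂, * = beyond 3σ̂; sign = side of CL): 1:-C, 2:-C, 3:-C, 4:-C, 5:+C, 6:+B, 7:-C, 8:-C, 9:+B, 10:+C, 11:-B, 12:-C, 13:-C
No rule fires across all 13 points.

none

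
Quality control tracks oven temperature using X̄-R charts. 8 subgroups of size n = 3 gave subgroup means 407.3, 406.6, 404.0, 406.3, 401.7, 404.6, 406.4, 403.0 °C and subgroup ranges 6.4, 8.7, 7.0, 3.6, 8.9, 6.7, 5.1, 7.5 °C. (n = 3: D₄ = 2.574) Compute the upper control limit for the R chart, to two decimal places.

R̄ = (6.4 + 8.7 + 7.0 + 3.6 + 8.9 + 6.7 + 5.1 + 7.5) / 8 = 53.9000 / 8 = 6.7375
UCL_R = D₄·R̄ = 2.574 × 6.7375 = 17.3423

17.34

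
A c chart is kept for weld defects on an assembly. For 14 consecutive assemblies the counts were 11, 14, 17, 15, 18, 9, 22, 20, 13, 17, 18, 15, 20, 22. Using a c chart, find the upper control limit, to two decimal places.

28.69

c̄ = (11 + 14 + 17 + 15 + 18 + 9 + 22 + 20 + 13 + 17 + 18 + 15 + 20 + 22) / 14 = 231 / 14 = 16.5000
UCL = c̄ + 3√c̄ = 16.5000 + 3 × √16.5000 = 16.5000 + 3 × 4.0620 = 28.6861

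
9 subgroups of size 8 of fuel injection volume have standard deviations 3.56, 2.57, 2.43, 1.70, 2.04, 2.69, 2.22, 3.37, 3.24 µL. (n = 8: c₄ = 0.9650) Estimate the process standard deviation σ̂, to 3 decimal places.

s̄ = (3.56 + 2.57 + 2.43 + 1.70 + 2.04 + 2.69 + 2.22 + 3.37 + 3.24) / 9 = 2.6467
σ̂ = s̄ / c₄ = 2.6467 / 0.9650 = 2.7427

2.743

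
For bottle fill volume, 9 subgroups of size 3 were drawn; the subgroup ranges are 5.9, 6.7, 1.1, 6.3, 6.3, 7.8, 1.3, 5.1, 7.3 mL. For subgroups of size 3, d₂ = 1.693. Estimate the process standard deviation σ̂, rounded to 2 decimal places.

R̄ = (5.9 + 6.7 + 1.1 + 6.3 + 6.3 + 7.8 + 1.3 + 5.1 + 7.3) / 9 = 5.3111
σ̂ = R̄ / d₂ = 5.3111 / 1.693 = 3.1371

3.14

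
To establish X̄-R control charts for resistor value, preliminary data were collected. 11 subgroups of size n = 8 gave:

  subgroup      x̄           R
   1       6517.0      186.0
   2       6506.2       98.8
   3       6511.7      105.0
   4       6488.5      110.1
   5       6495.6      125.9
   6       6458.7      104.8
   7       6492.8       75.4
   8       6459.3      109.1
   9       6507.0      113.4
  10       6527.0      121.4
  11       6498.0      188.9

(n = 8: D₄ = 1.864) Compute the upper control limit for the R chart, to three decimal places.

R̄ = (186.0 + 98.8 + 105.0 + 110.1 + 125.9 + 104.8 + 75.4 + 109.1 + 113.4 + 121.4 + 188.9) / 11 = 1338.8000 / 11 = 121.7091
UCL_R = D₄·R̄ = 1.864 × 121.7091 = 226.8657

226.866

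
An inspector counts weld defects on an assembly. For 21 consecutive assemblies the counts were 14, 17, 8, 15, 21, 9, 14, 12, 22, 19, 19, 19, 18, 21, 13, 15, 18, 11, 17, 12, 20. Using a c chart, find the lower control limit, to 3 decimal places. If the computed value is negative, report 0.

3.941

c̄ = (14 + 17 + 8 + 15 + 21 + 9 + 14 + 12 + 22 + 19 + 19 + 19 + 18 + 21 + 13 + 15 + 18 + 11 + 17 + 12 + 20) / 21 = 334 / 21 = 15.9048
LCL = c̄ − 3√c̄ = 15.9048 − 3 × 3.9881 = 3.9405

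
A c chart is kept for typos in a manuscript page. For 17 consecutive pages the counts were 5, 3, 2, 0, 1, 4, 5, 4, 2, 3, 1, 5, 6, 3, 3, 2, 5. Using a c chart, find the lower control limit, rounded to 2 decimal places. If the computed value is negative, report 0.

c̄ = (5 + 3 + 2 + 0 + 1 + 4 + 5 + 4 + 2 + 3 + 1 + 5 + 6 + 3 + 3 + 2 + 5) / 17 = 54 / 17 = 3.1765
LCL = c̄ − 3√c̄ = 3.1765 − 3 × 1.7823 = -2.1703 → 0 (cannot be negative)

0.00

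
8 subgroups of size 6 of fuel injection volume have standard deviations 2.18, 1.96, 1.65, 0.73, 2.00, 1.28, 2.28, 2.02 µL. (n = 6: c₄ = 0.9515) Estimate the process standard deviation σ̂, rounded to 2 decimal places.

s̄ = (2.18 + 1.96 + 1.65 + 0.73 + 2.00 + 1.28 + 2.28 + 2.02) / 8 = 1.7625
σ̂ = s̄ / c₄ = 1.7625 / 0.9515 = 1.8523

1.85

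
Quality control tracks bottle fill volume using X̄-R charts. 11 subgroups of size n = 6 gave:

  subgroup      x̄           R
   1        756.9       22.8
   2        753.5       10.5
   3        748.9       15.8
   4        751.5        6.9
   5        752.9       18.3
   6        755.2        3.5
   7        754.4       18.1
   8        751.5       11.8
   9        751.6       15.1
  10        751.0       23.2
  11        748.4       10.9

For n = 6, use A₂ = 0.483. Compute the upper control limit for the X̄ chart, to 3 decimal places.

X̄̄ = (756.9 + 753.5 + 748.9 + 751.5 + 752.9 + 755.2 + 754.4 + 751.5 + 751.6 + 751.0 + 748.4) / 11 = 8275.8000 / 11 = 752.3455
R̄ = (22.8 + 10.5 + 15.8 + 6.9 + 18.3 + 3.5 + 18.1 + 11.8 + 15.1 + 23.2 + 10.9) / 11 = 156.9000 / 11 = 14.2636
UCL = X̄̄ + A₂·R̄ = 752.3455 + 0.483 × 14.2636 = 759.2348

759.235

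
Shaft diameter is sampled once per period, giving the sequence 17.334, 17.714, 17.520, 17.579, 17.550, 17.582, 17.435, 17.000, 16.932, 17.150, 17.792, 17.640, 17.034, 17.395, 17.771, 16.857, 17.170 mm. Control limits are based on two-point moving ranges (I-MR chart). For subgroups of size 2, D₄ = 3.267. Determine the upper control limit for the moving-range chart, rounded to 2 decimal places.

1.01

Moving ranges: 0.380, 0.194, 0.059, 0.029, 0.032, 0.147, 0.435, 0.068, 0.218, 0.642, 0.152, 0.606, 0.361, 0.376, 0.914, 0.313; M̄R̄ = 4.9260 / 16 = 0.3079
UCL_MR = D₄·M̄R̄ = 3.267 × 0.3079 = 1.0058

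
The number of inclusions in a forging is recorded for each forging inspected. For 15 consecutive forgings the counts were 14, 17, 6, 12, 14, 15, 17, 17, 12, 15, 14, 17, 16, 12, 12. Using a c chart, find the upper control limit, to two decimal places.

c̄ = (14 + 17 + 6 + 12 + 14 + 15 + 17 + 17 + 12 + 15 + 14 + 17 + 16 + 12 + 12) / 15 = 210 / 15 = 14.0000
UCL = c̄ + 3√c̄ = 14.0000 + 3 × √14.0000 = 14.0000 + 3 × 3.7417 = 25.2250

25.22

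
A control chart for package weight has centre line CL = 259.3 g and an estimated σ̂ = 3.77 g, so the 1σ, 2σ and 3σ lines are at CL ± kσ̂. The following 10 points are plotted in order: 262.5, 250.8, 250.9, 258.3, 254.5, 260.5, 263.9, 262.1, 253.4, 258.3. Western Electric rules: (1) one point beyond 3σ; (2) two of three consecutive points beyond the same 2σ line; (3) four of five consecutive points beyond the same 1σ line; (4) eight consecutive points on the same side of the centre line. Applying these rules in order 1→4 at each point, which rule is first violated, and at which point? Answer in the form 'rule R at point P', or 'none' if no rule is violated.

rule 2 at point 3

Zone of each point (C = within 1σ̂, B = 1σ̂–2σ̂, A = 2σ̂–3σ̂, * = beyond 3σ̂; sign = side of CL): 1:+C, 2:-A, 3:-A, 4:-C, 5:-B, 6:+C, 7:+B, 8:+C, 9:-B, 10:-C
Rule 2 (two of three consecutive points beyond the same 2σ limit) is satisfied at point 3.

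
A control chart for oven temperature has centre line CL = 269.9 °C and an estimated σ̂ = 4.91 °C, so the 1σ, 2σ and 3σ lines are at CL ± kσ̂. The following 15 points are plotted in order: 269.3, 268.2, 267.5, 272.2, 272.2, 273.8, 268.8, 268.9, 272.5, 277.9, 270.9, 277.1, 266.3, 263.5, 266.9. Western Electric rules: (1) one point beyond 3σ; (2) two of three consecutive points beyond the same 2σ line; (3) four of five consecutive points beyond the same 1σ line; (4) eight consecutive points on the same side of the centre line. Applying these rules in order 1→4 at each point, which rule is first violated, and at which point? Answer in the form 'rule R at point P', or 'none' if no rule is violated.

none

Zone of each point (C = within 1σ̂, B = 1σ̂–2σ̂, A = 2σ̂–3σ̂, * = beyond 3σ̂; sign = side of CL): 1:-C, 2:-C, 3:-C, 4:+C, 5:+C, 6:+C, 7:-C, 8:-C, 9:+C, 10:+B, 11:+C, 12:+B, 13:-C, 14:-B, 15:-C
No rule fires across all 15 points.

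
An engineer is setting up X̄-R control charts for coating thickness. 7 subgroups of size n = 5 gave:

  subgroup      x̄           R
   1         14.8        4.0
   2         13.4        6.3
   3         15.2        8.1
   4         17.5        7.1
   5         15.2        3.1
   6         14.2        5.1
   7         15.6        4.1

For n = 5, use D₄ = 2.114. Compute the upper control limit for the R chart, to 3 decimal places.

R̄ = (4.0 + 6.3 + 8.1 + 7.1 + 3.1 + 5.1 + 4.1) / 7 = 37.8000 / 7 = 5.4000
UCL_R = D₄·R̄ = 2.114 × 5.4000 = 11.4156

11.416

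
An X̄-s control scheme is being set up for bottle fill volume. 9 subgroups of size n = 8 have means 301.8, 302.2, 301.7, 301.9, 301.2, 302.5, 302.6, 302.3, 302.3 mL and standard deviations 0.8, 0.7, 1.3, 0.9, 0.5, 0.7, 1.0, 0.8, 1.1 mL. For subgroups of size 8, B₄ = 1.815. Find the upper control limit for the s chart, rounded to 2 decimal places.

s̄ = (0.8 + 0.7 + 1.3 + 0.9 + 0.5 + 0.7 + 1.0 + 0.8 + 1.1) / 9 = 0.8667
UCL_s = B₄·s̄ = 1.815 × 0.8667 = 1.5730

1.57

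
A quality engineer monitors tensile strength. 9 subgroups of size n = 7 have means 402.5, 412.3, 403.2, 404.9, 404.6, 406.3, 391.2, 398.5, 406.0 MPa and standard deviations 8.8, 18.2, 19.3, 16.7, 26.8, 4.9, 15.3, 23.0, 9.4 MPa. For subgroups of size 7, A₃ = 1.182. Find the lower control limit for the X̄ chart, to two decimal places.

384.58

X̄̄ = (402.5 + 412.3 + 403.2 + 404.9 + 404.6 + 406.3 + 391.2 + 398.5 + 406.0) / 9 = 403.2778
s̄ = (8.8 + 18.2 + 19.3 + 16.7 + 26.8 + 4.9 + 15.3 + 23.0 + 9.4) / 9 = 15.8222
LCL = X̄̄ − A₃·s̄ = 403.2778 − 1.182 × 15.8222 = 384.5759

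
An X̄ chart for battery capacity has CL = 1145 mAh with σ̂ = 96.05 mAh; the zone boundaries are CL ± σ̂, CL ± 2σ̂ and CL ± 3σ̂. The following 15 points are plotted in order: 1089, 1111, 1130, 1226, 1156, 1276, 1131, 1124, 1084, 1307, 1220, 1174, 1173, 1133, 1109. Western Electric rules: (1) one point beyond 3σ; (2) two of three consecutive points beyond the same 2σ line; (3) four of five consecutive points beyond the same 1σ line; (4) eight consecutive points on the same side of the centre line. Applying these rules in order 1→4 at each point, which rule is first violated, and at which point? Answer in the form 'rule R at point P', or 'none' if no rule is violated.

Zone of each point (C = within 1σ̂, B = 1σ̂–2σ̂, A = 2σ̂–3σ̂, * = beyond 3σ̂; sign = side of CL): 1:-C, 2:-C, 3:-C, 4:+C, 5:+C, 6:+B, 7:-C, 8:-C, 9:-C, 10:+B, 11:+C, 12:+C, 13:+C, 14:-C, 15:-C
No rule fires across all 15 points.

none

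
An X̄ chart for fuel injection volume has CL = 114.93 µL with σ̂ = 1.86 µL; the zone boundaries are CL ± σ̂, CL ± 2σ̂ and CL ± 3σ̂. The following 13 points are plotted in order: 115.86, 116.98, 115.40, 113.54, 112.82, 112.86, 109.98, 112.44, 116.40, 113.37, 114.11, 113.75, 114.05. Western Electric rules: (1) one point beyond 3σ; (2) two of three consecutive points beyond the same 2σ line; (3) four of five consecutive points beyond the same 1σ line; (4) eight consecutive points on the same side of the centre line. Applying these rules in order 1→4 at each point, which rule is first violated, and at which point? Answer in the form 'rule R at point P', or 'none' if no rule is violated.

Zone of each point (C = within 1σ̂, B = 1σ̂–2σ̂, A = 2σ̂–3σ̂, * = beyond 3σ̂; sign = side of CL): 1:+C, 2:+B, 3:+C, 4:-C, 5:-B, 6:-B, 7:-A, 8:-B, 9:+C, 10:-C, 11:-C, 12:-C, 13:-C
Rule 3 (four of five consecutive points beyond the same 1σ limit) is satisfied at point 8.

rule 3 at point 8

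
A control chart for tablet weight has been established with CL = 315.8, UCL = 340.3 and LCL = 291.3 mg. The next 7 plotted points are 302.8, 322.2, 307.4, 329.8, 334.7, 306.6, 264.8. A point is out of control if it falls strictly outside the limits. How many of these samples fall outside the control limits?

1

Compare each point to [291.3, 340.3]: sample 7 = 264.8 < LCL.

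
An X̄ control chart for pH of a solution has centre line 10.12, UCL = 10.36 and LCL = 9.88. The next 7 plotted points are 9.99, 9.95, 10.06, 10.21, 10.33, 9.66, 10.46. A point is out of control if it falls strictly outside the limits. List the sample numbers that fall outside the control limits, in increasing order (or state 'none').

6, 7

Compare each point to [9.88, 10.36]: sample 6 = 9.66 < LCL; sample 7 = 10.46 > UCL.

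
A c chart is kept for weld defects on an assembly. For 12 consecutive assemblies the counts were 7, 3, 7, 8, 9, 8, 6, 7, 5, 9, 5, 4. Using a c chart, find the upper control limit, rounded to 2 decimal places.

c̄ = (7 + 3 + 7 + 8 + 9 + 8 + 6 + 7 + 5 + 9 + 5 + 4) / 12 = 78 / 12 = 6.5000
UCL = c̄ + 3√c̄ = 6.5000 + 3 × √6.5000 = 6.5000 + 3 × 2.5495 = 14.1485

14.15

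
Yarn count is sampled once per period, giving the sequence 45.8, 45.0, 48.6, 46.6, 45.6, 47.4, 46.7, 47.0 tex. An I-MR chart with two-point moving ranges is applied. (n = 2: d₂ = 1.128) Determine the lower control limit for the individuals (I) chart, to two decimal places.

X̄ = (45.8 + 45.0 + 48.6 + 46.6 + 45.6 + 47.4 + 46.7 + 47.0) / 8 = 46.5875
Moving ranges: 0.8, 3.6, 2.0, 1.0, 1.8, 0.7, 0.3; M̄R̄ = 10.2000 / 7 = 1.4571
LCL = X̄ − 3·M̄R̄/d₂ = 46.5875 − 3 × 1.4571 / 1.128 = 42.7121

42.71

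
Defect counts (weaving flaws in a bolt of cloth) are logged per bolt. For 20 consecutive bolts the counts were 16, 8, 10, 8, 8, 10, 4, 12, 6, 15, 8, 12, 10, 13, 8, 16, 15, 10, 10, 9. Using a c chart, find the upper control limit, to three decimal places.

c̄ = (16 + 8 + 10 + 8 + 8 + 10 + 4 + 12 + 6 + 15 + 8 + 12 + 10 + 13 + 8 + 16 + 15 + 10 + 10 + 9) / 20 = 208 / 20 = 10.4000
UCL = c̄ + 3√c̄ = 10.4000 + 3 × √10.4000 = 10.4000 + 3 × 3.2249 = 20.0747

20.075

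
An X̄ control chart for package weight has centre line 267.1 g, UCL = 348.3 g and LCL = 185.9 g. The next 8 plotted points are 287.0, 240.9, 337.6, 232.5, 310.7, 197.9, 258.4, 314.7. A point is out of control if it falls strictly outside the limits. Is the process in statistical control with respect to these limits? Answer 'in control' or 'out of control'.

in control

All 8 points lie within [185.9, 348.3].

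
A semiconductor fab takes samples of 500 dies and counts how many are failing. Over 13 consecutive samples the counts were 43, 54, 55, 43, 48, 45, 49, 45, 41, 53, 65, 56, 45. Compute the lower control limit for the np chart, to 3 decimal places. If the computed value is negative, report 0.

29.371

p̄ = Σdᵢ / (k·n) = 642 / (13 × 500) = 0.09877
LCL = np̄ − 3·√(np̄(1−p̄)) = 49.3846 − 3 × 6.6714 = 29.3706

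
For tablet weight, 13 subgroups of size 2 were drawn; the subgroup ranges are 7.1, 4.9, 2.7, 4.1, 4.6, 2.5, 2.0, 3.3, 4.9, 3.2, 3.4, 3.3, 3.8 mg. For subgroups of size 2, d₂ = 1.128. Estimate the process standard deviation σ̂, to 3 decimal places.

3.396

R̄ = (7.1 + 4.9 + 2.7 + 4.1 + 4.6 + 2.5 + 2.0 + 3.3 + 4.9 + 3.2 + 3.4 + 3.3 + 3.8) / 13 = 3.8308
σ̂ = R̄ / d₂ = 3.8308 / 1.128 = 3.3961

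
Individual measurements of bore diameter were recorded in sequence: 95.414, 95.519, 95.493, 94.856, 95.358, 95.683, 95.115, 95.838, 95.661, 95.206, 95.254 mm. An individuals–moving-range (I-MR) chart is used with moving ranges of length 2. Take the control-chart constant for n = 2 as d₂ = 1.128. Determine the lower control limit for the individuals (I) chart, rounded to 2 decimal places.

94.45

X̄ = (95.414 + 95.519 + 95.493 + 94.856 + 95.358 + 95.683 + 95.115 + 95.838 + 95.661 + 95.206 + 95.254) / 11 = 95.3997
Moving ranges: 0.105, 0.026, 0.637, 0.502, 0.325, 0.568, 0.723, 0.177, 0.455, 0.048; M̄R̄ = 3.5660 / 10 = 0.3566
LCL = X̄ − 3·M̄R̄/d₂ = 95.3997 − 3 × 0.3566 / 1.128 = 94.4513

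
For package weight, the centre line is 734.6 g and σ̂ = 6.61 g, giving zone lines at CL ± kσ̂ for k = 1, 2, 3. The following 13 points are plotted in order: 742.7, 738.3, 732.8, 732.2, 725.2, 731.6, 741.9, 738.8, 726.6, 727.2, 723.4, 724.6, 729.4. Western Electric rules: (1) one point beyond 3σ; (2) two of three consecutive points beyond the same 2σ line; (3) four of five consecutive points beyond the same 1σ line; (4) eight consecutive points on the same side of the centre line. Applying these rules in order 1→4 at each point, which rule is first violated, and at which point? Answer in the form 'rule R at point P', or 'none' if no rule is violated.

rule 3 at point 12

Zone of each point (C = within 1σ̂, B = 1σ̂–2σ̂, A = 2σ̂–3σ̂, * = beyond 3σ̂; sign = side of CL): 1:+B, 2:+C, 3:-C, 4:-C, 5:-B, 6:-C, 7:+B, 8:+C, 9:-B, 10:-B, 11:-B, 12:-B, 13:-C
Rule 3 (four of five consecutive points beyond the same 1σ limit) is satisfied at point 12.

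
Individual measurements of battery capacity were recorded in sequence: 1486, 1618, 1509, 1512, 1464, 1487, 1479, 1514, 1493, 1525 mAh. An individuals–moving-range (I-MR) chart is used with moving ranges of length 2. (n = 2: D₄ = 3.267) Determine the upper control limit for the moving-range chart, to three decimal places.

149.193

Moving ranges: 132, 109, 3, 48, 23, 8, 35, 21, 32; M̄R̄ = 411.0000 / 9 = 45.6667
UCL_MR = D₄·M̄R̄ = 3.267 × 45.6667 = 149.1930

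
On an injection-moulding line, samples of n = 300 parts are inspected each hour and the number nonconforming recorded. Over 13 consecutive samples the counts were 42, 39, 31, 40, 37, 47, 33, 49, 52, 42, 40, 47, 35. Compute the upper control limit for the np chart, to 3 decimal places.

58.940

p̄ = Σdᵢ / (k·n) = 534 / (13 × 300) = 0.13692
UCL = np̄ + 3·√(np̄(1−p̄)) = 41.0769 + 3 × √(41.0769×0.86308) = 41.0769 + 3 × 5.9542 = 58.9395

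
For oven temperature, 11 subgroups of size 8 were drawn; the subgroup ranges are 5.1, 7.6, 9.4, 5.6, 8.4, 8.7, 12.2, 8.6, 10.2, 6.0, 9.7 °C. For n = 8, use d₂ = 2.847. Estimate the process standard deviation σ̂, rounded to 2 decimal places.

2.92

R̄ = (5.1 + 7.6 + 9.4 + 5.6 + 8.4 + 8.7 + 12.2 + 8.6 + 10.2 + 6.0 + 9.7) / 11 = 8.3182
σ̂ = R̄ / d₂ = 8.3182 / 2.847 = 2.9217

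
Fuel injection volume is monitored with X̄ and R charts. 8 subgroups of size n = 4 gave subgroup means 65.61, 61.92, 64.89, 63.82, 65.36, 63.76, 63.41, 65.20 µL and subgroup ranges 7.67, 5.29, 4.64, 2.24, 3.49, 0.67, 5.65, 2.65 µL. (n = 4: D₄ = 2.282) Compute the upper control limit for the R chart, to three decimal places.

9.214

R̄ = (7.67 + 5.29 + 4.64 + 2.24 + 3.49 + 0.67 + 5.65 + 2.65) / 8 = 32.3000 / 8 = 4.0375
UCL_R = D₄·R̄ = 2.282 × 4.0375 = 9.2136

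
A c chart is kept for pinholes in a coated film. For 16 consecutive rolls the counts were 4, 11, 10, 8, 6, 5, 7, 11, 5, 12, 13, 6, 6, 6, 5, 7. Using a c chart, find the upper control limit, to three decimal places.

15.909

c̄ = (4 + 11 + 10 + 8 + 6 + 5 + 7 + 11 + 5 + 12 + 13 + 6 + 6 + 6 + 5 + 7) / 16 = 122 / 16 = 7.6250
UCL = c̄ + 3√c̄ = 7.6250 + 3 × √7.6250 = 7.6250 + 3 × 2.7613 = 15.9090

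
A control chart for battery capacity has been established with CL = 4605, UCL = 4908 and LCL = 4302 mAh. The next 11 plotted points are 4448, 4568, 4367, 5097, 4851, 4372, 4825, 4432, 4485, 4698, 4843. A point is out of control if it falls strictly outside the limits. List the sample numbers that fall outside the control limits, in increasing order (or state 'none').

Compare each point to [4302, 4908]: sample 4 = 5097 > UCL.

4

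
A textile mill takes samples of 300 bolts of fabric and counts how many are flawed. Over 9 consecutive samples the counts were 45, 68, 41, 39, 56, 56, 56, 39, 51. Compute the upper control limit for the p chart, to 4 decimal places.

0.2316

p̄ = Σdᵢ / (k·n) = 451 / (9 × 300) = 0.16704
UCL = p̄ + 3·√(p̄(1−p̄)/n) = 0.16704 + 3 × √(0.16704×0.83296/300) = 0.16704 + 3 × 0.02154 = 0.23164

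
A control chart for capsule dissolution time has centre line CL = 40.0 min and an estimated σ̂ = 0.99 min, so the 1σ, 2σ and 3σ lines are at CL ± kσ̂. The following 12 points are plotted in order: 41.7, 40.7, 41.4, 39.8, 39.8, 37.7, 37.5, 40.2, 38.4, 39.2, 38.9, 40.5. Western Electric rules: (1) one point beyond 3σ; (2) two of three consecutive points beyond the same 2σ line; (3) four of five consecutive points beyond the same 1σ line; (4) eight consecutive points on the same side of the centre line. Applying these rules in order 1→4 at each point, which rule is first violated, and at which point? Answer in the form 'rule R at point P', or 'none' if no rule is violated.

Zone of each point (C = within 1σ̂, B = 1σ̂–2σ̂, A = 2σ̂–3σ̂, * = beyond 3σ̂; sign = side of CL): 1:+B, 2:+C, 3:+B, 4:-C, 5:-C, 6:-A, 7:-A, 8:+C, 9:-B, 10:-C, 11:-B, 12:+C
Rule 2 (two of three consecutive points beyond the same 2σ limit) is satisfied at point 7.

rule 2 at point 7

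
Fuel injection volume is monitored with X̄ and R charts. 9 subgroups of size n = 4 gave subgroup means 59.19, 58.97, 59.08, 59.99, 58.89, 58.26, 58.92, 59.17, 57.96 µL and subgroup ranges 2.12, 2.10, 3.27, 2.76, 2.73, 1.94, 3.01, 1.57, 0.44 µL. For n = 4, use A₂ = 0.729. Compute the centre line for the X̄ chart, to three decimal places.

X̄̄ = (59.19 + 58.97 + 59.08 + 59.99 + 58.89 + 58.26 + 58.92 + 59.17 + 57.96) / 9 = 530.4300 / 9 = 58.9367
CL = X̄̄ = 58.9367

58.937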